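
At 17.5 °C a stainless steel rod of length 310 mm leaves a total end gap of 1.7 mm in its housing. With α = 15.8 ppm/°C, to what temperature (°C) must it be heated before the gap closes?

α·L₀·ΔT = 1.7 mm ⇒ ΔT = 1.7 / (15.8×10⁻⁶ × 310.0) = 347.1 K.
T = 17.5 + 347.1 = 364.6 °C.

365 °C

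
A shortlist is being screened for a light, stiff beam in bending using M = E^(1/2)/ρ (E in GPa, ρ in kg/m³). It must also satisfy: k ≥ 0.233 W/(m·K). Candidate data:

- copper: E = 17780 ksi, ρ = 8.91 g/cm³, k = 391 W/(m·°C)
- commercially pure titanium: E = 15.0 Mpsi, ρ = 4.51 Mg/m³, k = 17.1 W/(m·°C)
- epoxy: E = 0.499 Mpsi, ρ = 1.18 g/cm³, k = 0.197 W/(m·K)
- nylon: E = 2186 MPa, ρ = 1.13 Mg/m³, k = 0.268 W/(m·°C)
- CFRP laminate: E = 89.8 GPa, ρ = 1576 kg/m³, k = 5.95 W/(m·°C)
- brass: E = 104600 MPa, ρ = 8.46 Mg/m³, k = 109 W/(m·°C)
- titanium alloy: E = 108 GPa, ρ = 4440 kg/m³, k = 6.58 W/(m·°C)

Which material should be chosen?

Screen on constraints: k ≥ 0.233 W/(m·K). Survivors: copper, commercially pure titanium, nylon, CFRP laminate, brass, titanium alloy.
After converting to SI:
  copper: E = 122.6 GPa, ρ = 8910 kg/m³
  commercially pure titanium: E = 103.4 GPa, ρ = 4510 kg/m³
  nylon: E = 2.186 GPa, ρ = 1130 kg/m³
  CFRP laminate: E = 89.80 GPa, ρ = 1576 kg/m³
  brass: E = 104.6 GPa, ρ = 8460 kg/m³
  titanium alloy: E = 108.0 GPa, ρ = 4440 kg/m³
  CFRP laminate: M = 6.01×10⁻³
  titanium alloy: M = 2.34×10⁻³
  commercially pure titanium: M = 2.25×10⁻³
  nylon: M = 1.31×10⁻³
  copper: M = 1.24×10⁻³
  brass: M = 1.21×10⁻³
Highest index: CFRP laminate.

CFRP laminate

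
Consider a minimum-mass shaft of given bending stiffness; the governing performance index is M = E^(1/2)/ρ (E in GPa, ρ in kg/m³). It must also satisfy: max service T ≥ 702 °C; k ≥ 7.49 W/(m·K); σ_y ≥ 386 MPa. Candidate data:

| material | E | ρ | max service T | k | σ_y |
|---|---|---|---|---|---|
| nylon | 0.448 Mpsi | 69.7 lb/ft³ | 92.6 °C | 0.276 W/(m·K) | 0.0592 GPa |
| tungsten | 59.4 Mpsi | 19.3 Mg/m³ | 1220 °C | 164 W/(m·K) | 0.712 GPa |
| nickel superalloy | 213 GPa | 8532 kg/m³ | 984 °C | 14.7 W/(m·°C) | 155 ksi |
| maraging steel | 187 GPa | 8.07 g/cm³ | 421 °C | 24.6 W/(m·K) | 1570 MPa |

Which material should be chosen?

nickel superalloy

Screen on constraints: max service T ≥ 702 °C; k ≥ 7.49 W/(m·K); σ_y ≥ 386 MPa. Survivors: tungsten, nickel superalloy.
Normalizing units and computing the index:
  tungsten: E = 409.5 GPa, ρ = 19300 kg/m³
  nickel superalloy: E = 213.0 GPa, ρ = 8532 kg/m³
  nickel superalloy: M = 1.71×10⁻³
  tungsten: M = 1.05×10⁻³
Nickel superalloy has the largest M.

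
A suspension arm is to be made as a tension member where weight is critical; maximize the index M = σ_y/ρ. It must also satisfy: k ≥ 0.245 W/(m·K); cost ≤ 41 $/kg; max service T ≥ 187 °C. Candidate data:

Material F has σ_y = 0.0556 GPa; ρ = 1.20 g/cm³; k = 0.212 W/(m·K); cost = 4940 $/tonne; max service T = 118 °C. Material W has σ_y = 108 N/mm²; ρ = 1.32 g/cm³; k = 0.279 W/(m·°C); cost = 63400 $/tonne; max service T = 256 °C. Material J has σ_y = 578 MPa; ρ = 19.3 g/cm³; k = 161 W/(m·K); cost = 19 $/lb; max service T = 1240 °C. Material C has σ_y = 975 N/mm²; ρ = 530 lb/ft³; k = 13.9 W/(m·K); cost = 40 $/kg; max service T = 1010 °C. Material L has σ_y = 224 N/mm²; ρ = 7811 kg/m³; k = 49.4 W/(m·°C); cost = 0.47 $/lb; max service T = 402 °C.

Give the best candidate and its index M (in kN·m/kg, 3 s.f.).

material C, M = 115 kN·m/kg

Screen on constraints: k ≥ 0.245 W/(m·K); cost ≤ 41 $/kg; max service T ≥ 187 °C. Survivors: material C, material L.
Normalizing units and computing the index:
  material C: σ_y = 975.0 MPa, ρ = 8490 kg/m³
  material L: σ_y = 224.0 MPa, ρ = 7811 kg/m³
  material C: M = 115 kN·m/kg
  material L: M = 28.7 kN·m/kg
Material C ranks first.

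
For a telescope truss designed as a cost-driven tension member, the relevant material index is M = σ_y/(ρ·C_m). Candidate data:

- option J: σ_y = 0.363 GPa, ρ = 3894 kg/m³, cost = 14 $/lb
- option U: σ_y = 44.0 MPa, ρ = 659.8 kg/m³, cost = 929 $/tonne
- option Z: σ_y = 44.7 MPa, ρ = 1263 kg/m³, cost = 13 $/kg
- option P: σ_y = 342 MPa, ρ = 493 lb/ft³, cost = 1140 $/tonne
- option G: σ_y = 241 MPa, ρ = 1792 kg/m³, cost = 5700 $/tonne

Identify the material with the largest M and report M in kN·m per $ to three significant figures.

Normalizing units and computing the index:
  option J: σ_y = 363.0 MPa, ρ = 3894 kg/m³, cost = 30.86 $/kg
  option U: σ_y = 44.00 MPa, ρ = 659.8 kg/m³, cost = 0.9290 $/kg
  option Z: σ_y = 44.70 MPa, ρ = 1263 kg/m³, cost = 13.00 $/kg
  option P: σ_y = 342.0 MPa, ρ = 7897 kg/m³, cost = 1.140 $/kg
  option G: σ_y = 241.0 MPa, ρ = 1792 kg/m³, cost = 5.700 $/kg
  option U: M = 71.8 kN·m per $
  option P: M = 38.0 kN·m per $
  option G: M = 23.6 kN·m per $
  option J: M = 3.02 kN·m per $
  option Z: M = 2.72 kN·m per $
Highest index: option U.

option U, M = 71.8 kN·m per $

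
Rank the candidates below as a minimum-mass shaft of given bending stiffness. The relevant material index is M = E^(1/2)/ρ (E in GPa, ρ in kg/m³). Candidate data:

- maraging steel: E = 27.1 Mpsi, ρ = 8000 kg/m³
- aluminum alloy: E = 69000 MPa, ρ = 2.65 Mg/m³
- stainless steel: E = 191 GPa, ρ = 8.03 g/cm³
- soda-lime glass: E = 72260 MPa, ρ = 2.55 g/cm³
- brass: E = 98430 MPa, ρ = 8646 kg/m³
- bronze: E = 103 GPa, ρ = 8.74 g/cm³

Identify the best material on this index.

soda-lime glass

After converting to SI:
  maraging steel: E = 186.8 GPa, ρ = 8000 kg/m³
  aluminum alloy: E = 69.00 GPa, ρ = 2650 kg/m³
  stainless steel: E = 191.0 GPa, ρ = 8030 kg/m³
  soda-lime glass: E = 72.26 GPa, ρ = 2550 kg/m³
  brass: E = 98.43 GPa, ρ = 8646 kg/m³
  bronze: E = 103.0 GPa, ρ = 8740 kg/m³
  soda-lime glass: M = 3.33×10⁻³
  aluminum alloy: M = 3.13×10⁻³
  stainless steel: M = 1.72×10⁻³
  maraging steel: M = 1.71×10⁻³
  bronze: M = 1.16×10⁻³
  brass: M = 1.15×10⁻³
Highest index: soda-lime glass.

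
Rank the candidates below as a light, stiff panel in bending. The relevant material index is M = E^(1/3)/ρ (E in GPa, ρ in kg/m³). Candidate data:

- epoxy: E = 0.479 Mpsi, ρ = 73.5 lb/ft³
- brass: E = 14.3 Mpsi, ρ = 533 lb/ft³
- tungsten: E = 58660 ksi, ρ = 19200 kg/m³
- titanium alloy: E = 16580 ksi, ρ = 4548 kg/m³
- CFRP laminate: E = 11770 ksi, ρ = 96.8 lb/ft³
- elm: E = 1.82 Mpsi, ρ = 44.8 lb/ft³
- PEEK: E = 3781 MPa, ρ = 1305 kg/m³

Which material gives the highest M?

elm

Convert each candidate to consistent units, then evaluate M:
  epoxy: E = 3.303 GPa, ρ = 1177 kg/m³
  brass: E = 98.60 GPa, ρ = 8538 kg/m³
  tungsten: E = 404.4 GPa, ρ = 19200 kg/m³
  titanium alloy: E = 114.3 GPa, ρ = 4548 kg/m³
  CFRP laminate: E = 81.15 GPa, ρ = 1551 kg/m³
  elm: E = 12.55 GPa, ρ = 717.6 kg/m³
  PEEK: E = 3.781 GPa, ρ = 1305 kg/m³
  elm: M = 3.24×10⁻³
  CFRP laminate: M = 2.79×10⁻³
  epoxy: M = 1.26×10⁻³
  PEEK: M = 1.19×10⁻³
  titanium alloy: M = 1.07×10⁻³
  brass: M = 0.541×10⁻³
  tungsten: M = 0.385×10⁻³
Elm has the largest M.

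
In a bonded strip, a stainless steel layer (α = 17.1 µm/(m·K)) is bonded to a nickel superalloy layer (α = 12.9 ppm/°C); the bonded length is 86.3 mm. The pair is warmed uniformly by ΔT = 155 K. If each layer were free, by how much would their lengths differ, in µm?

Δα = |17.1 − 12.9|×10⁻⁶/K = 4.20×10⁻⁶/K.
ΔL_mismatch = Δα·L·ΔT = 4.20×10⁻⁶ × 86.3 mm × 155.0 K = 56.2 µm.

56.2 µm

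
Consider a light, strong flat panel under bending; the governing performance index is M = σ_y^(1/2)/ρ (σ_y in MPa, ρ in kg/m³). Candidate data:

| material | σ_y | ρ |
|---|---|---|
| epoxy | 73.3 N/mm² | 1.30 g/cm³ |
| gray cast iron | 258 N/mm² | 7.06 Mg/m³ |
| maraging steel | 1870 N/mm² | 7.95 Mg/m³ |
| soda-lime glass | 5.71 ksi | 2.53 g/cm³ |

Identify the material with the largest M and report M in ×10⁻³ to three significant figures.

After converting to SI:
  epoxy: σ_y = 73.30 MPa, ρ = 1300 kg/m³
  gray cast iron: σ_y = 258.0 MPa, ρ = 7060 kg/m³
  maraging steel: σ_y = 1870 MPa, ρ = 7950 kg/m³
  soda-lime glass: σ_y = 39.37 MPa, ρ = 2530 kg/m³
  epoxy: M = 6.59×10⁻³
  maraging steel: M = 5.44×10⁻³
  soda-lime glass: M = 2.48×10⁻³
  gray cast iron: M = 2.28×10⁻³
Epoxy has the largest M.

epoxy, M = 6.59×10⁻³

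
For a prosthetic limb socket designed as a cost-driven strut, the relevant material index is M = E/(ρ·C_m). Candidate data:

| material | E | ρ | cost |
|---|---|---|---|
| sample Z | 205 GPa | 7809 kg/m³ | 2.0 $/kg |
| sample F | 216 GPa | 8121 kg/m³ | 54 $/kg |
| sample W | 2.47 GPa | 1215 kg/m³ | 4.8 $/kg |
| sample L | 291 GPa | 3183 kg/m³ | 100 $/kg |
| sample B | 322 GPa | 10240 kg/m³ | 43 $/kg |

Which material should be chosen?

Computing M directly (units already consistent):
  sample Z: M = 13.1 MN·m per $
  sample L: M = 0.914 MN·m per $
  sample B: M = 0.731 MN·m per $
  sample F: M = 0.493 MN·m per $
  sample W: M = 0.424 MN·m per $
Sample Z ranks first.

sample Z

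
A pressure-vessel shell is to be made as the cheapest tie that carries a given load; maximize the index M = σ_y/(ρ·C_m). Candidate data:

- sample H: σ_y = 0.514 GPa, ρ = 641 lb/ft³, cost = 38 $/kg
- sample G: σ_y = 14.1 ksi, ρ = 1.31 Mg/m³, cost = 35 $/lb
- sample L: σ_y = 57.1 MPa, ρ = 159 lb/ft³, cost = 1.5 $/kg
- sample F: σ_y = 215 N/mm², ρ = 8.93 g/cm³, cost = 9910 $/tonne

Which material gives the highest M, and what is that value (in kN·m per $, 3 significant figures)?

Putting every candidate on a common basis:
  sample H: σ_y = 514.0 MPa, ρ = 10270 kg/m³, cost = 38.00 $/kg
  sample G: σ_y = 97.22 MPa, ρ = 1310 kg/m³, cost = 77.16 $/kg
  sample L: σ_y = 57.10 MPa, ρ = 2547 kg/m³, cost = 1.500 $/kg
  sample F: σ_y = 215.0 MPa, ρ = 8930 kg/m³, cost = 9.910 $/kg
  sample L: M = 14.9 kN·m per $
  sample F: M = 2.43 kN·m per $
  sample H: M = 1.32 kN·m per $
  sample G: M = 0.962 kN·m per $
The maximum is for sample L.

sample L, M = 14.9 kN·m per $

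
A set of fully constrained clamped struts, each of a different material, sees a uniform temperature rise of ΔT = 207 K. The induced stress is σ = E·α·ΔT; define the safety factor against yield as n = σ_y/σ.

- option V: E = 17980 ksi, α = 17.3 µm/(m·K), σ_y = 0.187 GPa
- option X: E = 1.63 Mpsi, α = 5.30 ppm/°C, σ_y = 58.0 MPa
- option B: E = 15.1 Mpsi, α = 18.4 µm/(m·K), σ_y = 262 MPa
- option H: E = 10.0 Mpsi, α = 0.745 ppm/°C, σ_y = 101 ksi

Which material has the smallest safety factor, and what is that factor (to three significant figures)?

Converting E to GPa, α to ×10⁻⁶/K, σ_y to MPa, then σ and n for each:
  option V: E = 124.0, α = 17.3, σ_y = 187.0 → σ = 444 MPa, n = 0.421
  option X: E = 11.24, α = 5.30, σ_y = 58.00 → σ = 12.3 MPa, n = 4.70
  option B: E = 104.1, α = 18.4, σ_y = 262.0 → σ = 397 MPa, n = 0.661
  option H: E = 68.95, α = 0.745, σ_y = 696.4 → σ = 10.6 MPa, n = 65.5
The minimum is option V at n = 0.421.

option V, n = 0.421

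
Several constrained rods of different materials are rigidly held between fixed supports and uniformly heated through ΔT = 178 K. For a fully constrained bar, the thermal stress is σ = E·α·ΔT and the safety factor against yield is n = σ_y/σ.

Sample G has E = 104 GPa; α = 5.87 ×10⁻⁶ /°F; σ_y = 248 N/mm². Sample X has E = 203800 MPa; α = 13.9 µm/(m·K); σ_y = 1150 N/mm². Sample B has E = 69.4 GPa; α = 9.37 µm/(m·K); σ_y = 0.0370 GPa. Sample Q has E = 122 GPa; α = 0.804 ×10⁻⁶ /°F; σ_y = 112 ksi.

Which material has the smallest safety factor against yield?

Converting E to GPa, α to ×10⁻⁶/K, σ_y to MPa, then σ and n for each:
  sample G: E = 104.0, α = 10.6, σ_y = 248.0 → σ = 196 MPa, n = 1.27
  sample X: E = 203.8, α = 13.9, σ_y = 1150 → σ = 504 MPa, n = 2.28
  sample B: E = 69.40, α = 9.37, σ_y = 37.00 → σ = 116 MPa, n = 0.320
  sample Q: E = 122.0, α = 1.45, σ_y = 772.2 → σ = 31.4 MPa, n = 24.6
Smallest n: sample B with n = 0.320.

sample B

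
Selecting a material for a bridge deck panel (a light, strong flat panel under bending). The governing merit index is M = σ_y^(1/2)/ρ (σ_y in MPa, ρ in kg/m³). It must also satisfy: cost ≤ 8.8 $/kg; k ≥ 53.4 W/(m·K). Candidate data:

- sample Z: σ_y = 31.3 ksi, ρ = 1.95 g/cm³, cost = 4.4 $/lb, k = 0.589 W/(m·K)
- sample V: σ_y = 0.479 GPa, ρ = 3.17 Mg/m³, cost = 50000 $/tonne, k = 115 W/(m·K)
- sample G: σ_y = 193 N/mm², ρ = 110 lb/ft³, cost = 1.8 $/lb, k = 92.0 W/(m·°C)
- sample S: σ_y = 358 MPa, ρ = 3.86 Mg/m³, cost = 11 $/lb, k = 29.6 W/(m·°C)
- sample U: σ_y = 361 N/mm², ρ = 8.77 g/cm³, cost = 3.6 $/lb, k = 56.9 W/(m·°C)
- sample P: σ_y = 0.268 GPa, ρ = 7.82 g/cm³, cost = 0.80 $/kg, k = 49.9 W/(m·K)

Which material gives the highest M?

Screen on constraints: cost ≤ 8.8 $/kg; k ≥ 53.4 W/(m·K). Survivors: sample G, sample U.
Normalizing units and computing the index:
  sample G: σ_y = 193.0 MPa, ρ = 1762 kg/m³
  sample U: σ_y = 361.0 MPa, ρ = 8770 kg/m³
  sample G: M = 7.88×10⁻³
  sample U: M = 2.17×10⁻³
Sample G ranks first.

sample G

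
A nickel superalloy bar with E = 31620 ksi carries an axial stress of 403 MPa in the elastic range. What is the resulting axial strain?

1.85×10⁻³

E = 31620 ksi = 218.0 GPa = 218000 MPa.
ε = σ/E = 403 / 218000 = 1.85×10⁻³.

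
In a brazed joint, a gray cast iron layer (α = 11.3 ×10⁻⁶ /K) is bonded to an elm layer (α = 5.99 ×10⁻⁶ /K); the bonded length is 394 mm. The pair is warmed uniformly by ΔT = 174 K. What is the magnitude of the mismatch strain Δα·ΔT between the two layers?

Δα = |11.3 − 5.99|×10⁻⁶/K = 5.31×10⁻⁶/K.
Mismatch strain = Δα·ΔT = 5.31×10⁻⁶ × 174.0 = 9.24×10⁻⁴.

9.24×10⁻⁴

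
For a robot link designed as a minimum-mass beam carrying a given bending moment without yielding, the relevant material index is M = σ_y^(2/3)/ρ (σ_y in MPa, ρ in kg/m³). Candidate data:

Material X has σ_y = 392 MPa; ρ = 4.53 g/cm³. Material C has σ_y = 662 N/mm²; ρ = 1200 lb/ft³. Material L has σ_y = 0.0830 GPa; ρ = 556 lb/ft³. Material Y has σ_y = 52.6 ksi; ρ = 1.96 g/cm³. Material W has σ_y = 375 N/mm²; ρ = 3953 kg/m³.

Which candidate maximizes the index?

Convert each candidate to consistent units, then evaluate M:
  material X: σ_y = 392.0 MPa, ρ = 4530 kg/m³
  material C: σ_y = 662.0 MPa, ρ = 19220 kg/m³
  material L: σ_y = 83.00 MPa, ρ = 8906 kg/m³
  material Y: σ_y = 362.7 MPa, ρ = 1960 kg/m³
  material W: σ_y = 375.0 MPa, ρ = 3953 kg/m³
  material Y: M = 25.9×10⁻³
  material W: M = 13.2×10⁻³
  material X: M = 11.8×10⁻³
  material C: M = 3.95×10⁻³
  material L: M = 2.14×10⁻³
Material Y ranks first.

material Y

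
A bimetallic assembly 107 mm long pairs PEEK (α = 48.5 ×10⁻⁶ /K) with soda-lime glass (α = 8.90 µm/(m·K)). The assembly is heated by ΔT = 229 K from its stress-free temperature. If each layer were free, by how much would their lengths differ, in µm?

970 µm

Δα = |48.5 − 8.90|×10⁻⁶/K = 39.6×10⁻⁶/K.
ΔL_mismatch = Δα·L·ΔT = 39.6×10⁻⁶ × 107.0 mm × 229.0 K = 970 µm.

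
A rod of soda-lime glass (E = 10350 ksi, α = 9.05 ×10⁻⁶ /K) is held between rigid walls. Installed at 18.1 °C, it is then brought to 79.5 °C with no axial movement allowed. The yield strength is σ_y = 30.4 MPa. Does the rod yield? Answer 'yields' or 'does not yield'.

E = 10350 ksi = 71.36 GPa.
ΔT = 61.40 K. Constrained thermal stress σ = E·α·ΔT = 71.36×10³ MPa × 9.05×10⁻⁶ × 61.40 = 39.7 MPa (compressive).
Compare to σ_y = 30.4 MPa: σ ≥ σ_y, so it yields.

yields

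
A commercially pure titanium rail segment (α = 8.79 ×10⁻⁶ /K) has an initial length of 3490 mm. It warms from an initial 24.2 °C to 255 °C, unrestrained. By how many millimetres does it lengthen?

ΔT = 255 − 24.2 = 230.8 K.
ΔL = α·L₀·ΔT = 8.79×10⁻⁶ × 3490 mm × 230.8 K = 7.08 mm.

7.08 mm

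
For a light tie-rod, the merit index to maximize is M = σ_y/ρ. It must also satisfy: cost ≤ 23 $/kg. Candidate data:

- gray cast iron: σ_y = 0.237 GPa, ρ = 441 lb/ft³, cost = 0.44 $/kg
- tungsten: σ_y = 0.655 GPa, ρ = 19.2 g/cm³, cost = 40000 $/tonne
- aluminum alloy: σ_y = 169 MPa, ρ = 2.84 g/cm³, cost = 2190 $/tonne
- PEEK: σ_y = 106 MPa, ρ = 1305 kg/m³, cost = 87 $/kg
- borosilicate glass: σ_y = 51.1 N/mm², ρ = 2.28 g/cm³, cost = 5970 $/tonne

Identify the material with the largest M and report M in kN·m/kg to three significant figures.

aluminum alloy, M = 59.5 kN·m/kg

Screen on constraints: cost ≤ 23 $/kg. Survivors: gray cast iron, aluminum alloy, borosilicate glass.
In SI units:
  gray cast iron: σ_y = 237.0 MPa, ρ = 7064 kg/m³
  aluminum alloy: σ_y = 169.0 MPa, ρ = 2840 kg/m³
  borosilicate glass: σ_y = 51.10 MPa, ρ = 2280 kg/m³
  aluminum alloy: M = 59.5 kN·m/kg
  gray cast iron: M = 33.5 kN·m/kg
  borosilicate glass: M = 22.4 kN·m/kg
Aluminum alloy ranks first.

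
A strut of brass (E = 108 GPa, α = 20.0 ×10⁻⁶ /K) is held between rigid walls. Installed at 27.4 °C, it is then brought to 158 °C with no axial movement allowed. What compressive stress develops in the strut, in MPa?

282 MPa

ΔT = 130.6 K. Constrained thermal stress σ = E·α·ΔT = 108.0×10³ MPa × 20.0×10⁻⁶ × 130.6 = 282 MPa (compressive).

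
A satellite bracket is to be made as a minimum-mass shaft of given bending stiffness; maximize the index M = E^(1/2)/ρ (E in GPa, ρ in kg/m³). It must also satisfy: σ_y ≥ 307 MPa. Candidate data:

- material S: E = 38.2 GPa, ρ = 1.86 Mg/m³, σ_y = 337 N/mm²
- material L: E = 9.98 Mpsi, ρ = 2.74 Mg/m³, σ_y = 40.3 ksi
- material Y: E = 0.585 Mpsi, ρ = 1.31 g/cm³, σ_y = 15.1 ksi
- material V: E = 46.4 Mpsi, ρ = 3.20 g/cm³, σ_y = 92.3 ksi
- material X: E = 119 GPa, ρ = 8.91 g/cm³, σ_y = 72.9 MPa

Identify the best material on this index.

material V

Screen on constraints: σ_y ≥ 307 MPa. Survivors: material S, material V.
Putting every candidate on a common basis:
  material S: E = 38.20 GPa, ρ = 1860 kg/m³
  material V: E = 319.9 GPa, ρ = 3200 kg/m³
  material V: M = 5.59×10⁻³
  material S: M = 3.32×10⁻³
Material V has the largest M.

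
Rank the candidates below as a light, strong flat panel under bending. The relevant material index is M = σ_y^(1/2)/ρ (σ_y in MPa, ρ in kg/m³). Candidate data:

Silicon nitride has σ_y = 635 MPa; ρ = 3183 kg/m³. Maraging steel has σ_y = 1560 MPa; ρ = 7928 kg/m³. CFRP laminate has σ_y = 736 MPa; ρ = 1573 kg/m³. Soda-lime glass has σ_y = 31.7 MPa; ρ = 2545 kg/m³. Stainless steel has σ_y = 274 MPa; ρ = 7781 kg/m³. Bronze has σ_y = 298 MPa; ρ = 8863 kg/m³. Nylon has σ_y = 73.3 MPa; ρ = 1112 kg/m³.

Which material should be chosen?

Evaluate M for each candidate:
  CFRP laminate: M = 17.2×10⁻³
  silicon nitride: M = 7.92×10⁻³
  nylon: M = 7.70×10⁻³
  maraging steel: M = 4.98×10⁻³
  soda-lime glass: M = 2.21×10⁻³
  stainless steel: M = 2.13×10⁻³
  bronze: M = 1.95×10⁻³
The maximum is for CFRP laminate.

CFRP laminate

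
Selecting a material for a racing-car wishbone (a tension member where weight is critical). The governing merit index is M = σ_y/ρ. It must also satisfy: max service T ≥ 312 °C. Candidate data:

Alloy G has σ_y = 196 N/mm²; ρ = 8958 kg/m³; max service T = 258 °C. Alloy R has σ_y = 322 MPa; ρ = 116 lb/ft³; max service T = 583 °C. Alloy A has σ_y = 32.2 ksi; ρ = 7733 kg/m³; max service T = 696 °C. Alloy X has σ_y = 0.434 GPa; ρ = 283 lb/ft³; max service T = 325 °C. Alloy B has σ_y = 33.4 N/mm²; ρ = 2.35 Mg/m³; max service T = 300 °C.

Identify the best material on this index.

alloy R

Screen on constraints: max service T ≥ 312 °C. Survivors: alloy R, alloy A, alloy X.
After converting to SI:
  alloy R: σ_y = 322.0 MPa, ρ = 1858 kg/m³
  alloy A: σ_y = 222.0 MPa, ρ = 7733 kg/m³
  alloy X: σ_y = 434.0 MPa, ρ = 4533 kg/m³
  alloy R: M = 173 kN·m/kg
  alloy X: M = 95.7 kN·m/kg
  alloy A: M = 28.7 kN·m/kg
Highest index: alloy R.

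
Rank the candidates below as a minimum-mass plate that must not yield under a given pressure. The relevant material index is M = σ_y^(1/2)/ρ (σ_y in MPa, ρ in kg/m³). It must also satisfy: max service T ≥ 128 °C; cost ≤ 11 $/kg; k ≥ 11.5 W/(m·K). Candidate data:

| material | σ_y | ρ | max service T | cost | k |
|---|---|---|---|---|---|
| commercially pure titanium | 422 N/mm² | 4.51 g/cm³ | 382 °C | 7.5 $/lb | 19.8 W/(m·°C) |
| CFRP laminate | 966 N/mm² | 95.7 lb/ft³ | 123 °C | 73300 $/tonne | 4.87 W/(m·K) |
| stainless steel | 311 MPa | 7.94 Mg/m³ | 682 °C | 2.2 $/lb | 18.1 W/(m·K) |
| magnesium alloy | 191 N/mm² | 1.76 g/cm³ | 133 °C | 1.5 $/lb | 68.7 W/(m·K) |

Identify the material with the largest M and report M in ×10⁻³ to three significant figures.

Screen on constraints: max service T ≥ 128 °C; cost ≤ 11 $/kg; k ≥ 11.5 W/(m·K). Survivors: stainless steel, magnesium alloy.
In SI units:
  stainless steel: σ_y = 311.0 MPa, ρ = 7940 kg/m³
  magnesium alloy: σ_y = 191.0 MPa, ρ = 1760 kg/m³
  magnesium alloy: M = 7.85×10⁻³
  stainless steel: M = 2.22×10⁻³
Magnesium alloy ranks first.

magnesium alloy, M = 7.85×10⁻³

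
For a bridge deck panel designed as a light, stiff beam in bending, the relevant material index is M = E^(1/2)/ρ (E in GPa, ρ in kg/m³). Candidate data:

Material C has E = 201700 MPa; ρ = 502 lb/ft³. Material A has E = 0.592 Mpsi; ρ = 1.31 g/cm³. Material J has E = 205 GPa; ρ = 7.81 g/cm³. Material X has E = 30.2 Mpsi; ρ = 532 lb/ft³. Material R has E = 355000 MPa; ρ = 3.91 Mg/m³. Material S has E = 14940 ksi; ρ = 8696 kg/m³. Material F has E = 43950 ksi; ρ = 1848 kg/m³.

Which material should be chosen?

Convert each candidate to consistent units, then evaluate M:
  material C: E = 201.7 GPa, ρ = 8041 kg/m³
  material A: E = 4.082 GPa, ρ = 1310 kg/m³
  material J: E = 205.0 GPa, ρ = 7810 kg/m³
  material X: E = 208.2 GPa, ρ = 8522 kg/m³
  material R: E = 355.0 GPa, ρ = 3910 kg/m³
  material S: E = 103.0 GPa, ρ = 8696 kg/m³
  material F: E = 303.0 GPa, ρ = 1848 kg/m³
  material F: M = 9.42×10⁻³
  material R: M = 4.82×10⁻³
  material J: M = 1.83×10⁻³
  material C: M = 1.77×10⁻³
  material X: M = 1.69×10⁻³
  material A: M = 1.54×10⁻³
  material S: M = 1.17×10⁻³
Highest index: material F.

material F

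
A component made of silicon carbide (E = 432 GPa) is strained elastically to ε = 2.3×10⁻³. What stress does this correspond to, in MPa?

994 MPa

σ = E·ε = 432000 MPa × 2.3×10⁻³ = 994 MPa.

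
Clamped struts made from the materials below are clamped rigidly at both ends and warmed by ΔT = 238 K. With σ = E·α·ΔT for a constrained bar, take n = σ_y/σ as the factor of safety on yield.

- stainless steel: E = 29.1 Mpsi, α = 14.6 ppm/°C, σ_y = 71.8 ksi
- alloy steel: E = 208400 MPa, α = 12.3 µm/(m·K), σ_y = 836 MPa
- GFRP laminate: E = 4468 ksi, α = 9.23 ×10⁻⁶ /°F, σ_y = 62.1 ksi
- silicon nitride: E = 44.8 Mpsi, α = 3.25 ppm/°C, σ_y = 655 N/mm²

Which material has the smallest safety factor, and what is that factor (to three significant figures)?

Per material, after unit conversion:
  stainless steel: E = 200.6, α = 14.6, σ_y = 495.0 → σ = 697 MPa, n = 0.710
  alloy steel: E = 208.4, α = 12.3, σ_y = 836.0 → σ = 610 MPa, n = 1.37
  GFRP laminate: E = 30.81, α = 16.6, σ_y = 428.2 → σ = 122 MPa, n = 3.52
  silicon nitride: E = 308.9, α = 3.25, σ_y = 655.0 → σ = 239 MPa, n = 2.74
The minimum is stainless steel at n = 0.710.

stainless steel, n = 0.710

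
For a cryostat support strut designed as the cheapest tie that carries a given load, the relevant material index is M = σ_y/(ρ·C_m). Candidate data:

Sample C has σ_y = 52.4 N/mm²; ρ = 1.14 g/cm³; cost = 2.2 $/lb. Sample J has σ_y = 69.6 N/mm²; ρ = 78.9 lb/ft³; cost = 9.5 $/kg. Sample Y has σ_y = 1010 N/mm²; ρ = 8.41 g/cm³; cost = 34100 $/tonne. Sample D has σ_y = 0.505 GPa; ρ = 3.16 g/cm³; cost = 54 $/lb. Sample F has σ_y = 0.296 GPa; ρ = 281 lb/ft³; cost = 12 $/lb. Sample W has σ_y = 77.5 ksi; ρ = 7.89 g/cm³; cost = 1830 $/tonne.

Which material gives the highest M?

sample W

After converting to SI:
  sample C: σ_y = 52.40 MPa, ρ = 1140 kg/m³, cost = 4.850 $/kg
  sample J: σ_y = 69.60 MPa, ρ = 1264 kg/m³, cost = 9.500 $/kg
  sample Y: σ_y = 1010 MPa, ρ = 8410 kg/m³, cost = 34.10 $/kg
  sample D: σ_y = 505.0 MPa, ρ = 3160 kg/m³, cost = 119.0 $/kg
  sample F: σ_y = 296.0 MPa, ρ = 4501 kg/m³, cost = 26.46 $/kg
  sample W: σ_y = 534.3 MPa, ρ = 7890 kg/m³, cost = 1.830 $/kg
  sample W: M = 37.0 kN·m per $
  sample C: M = 9.48 kN·m per $
  sample J: M = 5.80 kN·m per $
  sample Y: M = 3.52 kN·m per $
  sample F: M = 2.49 kN·m per $
  sample D: M = 1.34 kN·m per $
Sample W ranks first.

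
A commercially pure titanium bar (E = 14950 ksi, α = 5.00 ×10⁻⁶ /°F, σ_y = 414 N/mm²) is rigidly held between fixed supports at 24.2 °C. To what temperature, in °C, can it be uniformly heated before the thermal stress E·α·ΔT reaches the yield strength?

E = 14950 ksi = 103.1 GPa.
α = 5.00×10⁻⁶/°F × 9/5 = 9.00×10⁻⁶/K.
σ_y = 414 N/mm² = 414.0 MPa.
E·α·ΔT = 414.0 MPa ⇒ ΔT = 414.0 / (103.1×10³ × 9.00×10⁻⁶) = 446.3 K.
T = 24.2 + 446.3 = 470.5 °C.

470 °C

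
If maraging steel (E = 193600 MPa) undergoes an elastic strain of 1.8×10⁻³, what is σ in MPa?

E = 193600 MPa = 193.6 GPa.
σ = E·ε = 193600 MPa × 1.8×10⁻³ = 348 MPa.

348 MPa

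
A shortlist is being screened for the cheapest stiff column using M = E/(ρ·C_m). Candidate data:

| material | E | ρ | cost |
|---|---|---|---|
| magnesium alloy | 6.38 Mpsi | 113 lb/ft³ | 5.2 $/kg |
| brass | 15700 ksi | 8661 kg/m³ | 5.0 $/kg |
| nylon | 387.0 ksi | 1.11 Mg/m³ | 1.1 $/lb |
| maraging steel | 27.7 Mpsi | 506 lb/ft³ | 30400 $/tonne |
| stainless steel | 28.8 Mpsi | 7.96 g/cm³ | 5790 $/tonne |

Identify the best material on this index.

magnesium alloy

Normalizing units and computing the index:
  magnesium alloy: E = 43.99 GPa, ρ = 1810 kg/m³, cost = 5.200 $/kg
  brass: E = 108.2 GPa, ρ = 8661 kg/m³, cost = 5.000 $/kg
  nylon: E = 2.668 GPa, ρ = 1110 kg/m³, cost = 2.425 $/kg
  maraging steel: E = 191.0 GPa, ρ = 8105 kg/m³, cost = 30.40 $/kg
  stainless steel: E = 198.6 GPa, ρ = 7960 kg/m³, cost = 5.790 $/kg
  magnesium alloy: M = 4.67 MN·m per $
  stainless steel: M = 4.31 MN·m per $
  brass: M = 2.50 MN·m per $
  nylon: M = 0.991 MN·m per $
  maraging steel: M = 0.775 MN·m per $
Highest index: magnesium alloy.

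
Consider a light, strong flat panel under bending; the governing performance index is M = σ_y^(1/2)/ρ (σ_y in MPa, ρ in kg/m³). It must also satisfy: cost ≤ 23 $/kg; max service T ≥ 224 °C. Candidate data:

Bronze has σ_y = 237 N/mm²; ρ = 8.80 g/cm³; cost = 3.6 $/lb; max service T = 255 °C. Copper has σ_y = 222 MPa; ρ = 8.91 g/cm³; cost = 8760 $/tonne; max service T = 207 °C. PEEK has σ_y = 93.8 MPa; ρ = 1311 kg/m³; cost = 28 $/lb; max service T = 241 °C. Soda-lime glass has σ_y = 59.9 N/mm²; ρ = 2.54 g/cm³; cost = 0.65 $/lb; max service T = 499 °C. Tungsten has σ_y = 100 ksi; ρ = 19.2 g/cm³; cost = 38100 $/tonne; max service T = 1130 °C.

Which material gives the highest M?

soda-lime glass

Screen on constraints: cost ≤ 23 $/kg; max service T ≥ 224 °C. Survivors: bronze, soda-lime glass.
Putting every candidate on a common basis:
  bronze: σ_y = 237.0 MPa, ρ = 8800 kg/m³
  soda-lime glass: σ_y = 59.90 MPa, ρ = 2540 kg/m³
  soda-lime glass: M = 3.05×10⁻³
  bronze: M = 1.75×10⁻³
Highest index: soda-lime glass.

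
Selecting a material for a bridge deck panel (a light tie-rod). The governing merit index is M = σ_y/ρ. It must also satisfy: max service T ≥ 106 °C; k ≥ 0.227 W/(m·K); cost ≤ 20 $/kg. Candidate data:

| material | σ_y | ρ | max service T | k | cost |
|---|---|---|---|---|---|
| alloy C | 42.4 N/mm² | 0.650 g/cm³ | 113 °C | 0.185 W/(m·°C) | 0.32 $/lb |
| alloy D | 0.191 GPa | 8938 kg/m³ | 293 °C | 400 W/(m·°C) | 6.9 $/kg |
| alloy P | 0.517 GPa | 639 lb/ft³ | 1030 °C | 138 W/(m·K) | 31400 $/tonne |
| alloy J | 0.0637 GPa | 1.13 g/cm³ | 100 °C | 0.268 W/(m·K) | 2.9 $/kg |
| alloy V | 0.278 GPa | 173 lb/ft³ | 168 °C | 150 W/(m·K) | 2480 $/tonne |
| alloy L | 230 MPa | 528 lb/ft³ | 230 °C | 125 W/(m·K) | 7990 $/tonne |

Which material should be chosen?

Screen on constraints: max service T ≥ 106 °C; k ≥ 0.227 W/(m·K); cost ≤ 20 $/kg. Survivors: alloy D, alloy V, alloy L.
Putting every candidate on a common basis:
  alloy D: σ_y = 191.0 MPa, ρ = 8938 kg/m³
  alloy V: σ_y = 278.0 MPa, ρ = 2771 kg/m³
  alloy L: σ_y = 230.0 MPa, ρ = 8458 kg/m³
  alloy V: M = 100 kN·m/kg
  alloy L: M = 27.2 kN·m/kg
  alloy D: M = 21.4 kN·m/kg
Alloy V ranks first.

alloy V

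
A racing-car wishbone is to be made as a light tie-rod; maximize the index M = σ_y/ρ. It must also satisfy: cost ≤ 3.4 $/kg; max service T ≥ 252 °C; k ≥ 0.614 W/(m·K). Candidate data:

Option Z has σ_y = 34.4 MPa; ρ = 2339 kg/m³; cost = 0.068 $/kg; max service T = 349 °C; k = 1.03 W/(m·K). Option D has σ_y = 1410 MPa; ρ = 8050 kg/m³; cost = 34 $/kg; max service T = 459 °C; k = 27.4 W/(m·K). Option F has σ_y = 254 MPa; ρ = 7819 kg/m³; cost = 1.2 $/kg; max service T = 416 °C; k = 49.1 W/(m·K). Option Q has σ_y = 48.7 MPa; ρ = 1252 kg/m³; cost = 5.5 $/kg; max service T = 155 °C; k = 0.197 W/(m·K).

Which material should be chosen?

option F

Screen on constraints: cost ≤ 3.4 $/kg; max service T ≥ 252 °C; k ≥ 0.614 W/(m·K). Survivors: option Z, option F.
Per-candidate index values:
  option F: M = 32.5 kN·m/kg
  option Z: M = 14.7 kN·m/kg
The maximum is for option F.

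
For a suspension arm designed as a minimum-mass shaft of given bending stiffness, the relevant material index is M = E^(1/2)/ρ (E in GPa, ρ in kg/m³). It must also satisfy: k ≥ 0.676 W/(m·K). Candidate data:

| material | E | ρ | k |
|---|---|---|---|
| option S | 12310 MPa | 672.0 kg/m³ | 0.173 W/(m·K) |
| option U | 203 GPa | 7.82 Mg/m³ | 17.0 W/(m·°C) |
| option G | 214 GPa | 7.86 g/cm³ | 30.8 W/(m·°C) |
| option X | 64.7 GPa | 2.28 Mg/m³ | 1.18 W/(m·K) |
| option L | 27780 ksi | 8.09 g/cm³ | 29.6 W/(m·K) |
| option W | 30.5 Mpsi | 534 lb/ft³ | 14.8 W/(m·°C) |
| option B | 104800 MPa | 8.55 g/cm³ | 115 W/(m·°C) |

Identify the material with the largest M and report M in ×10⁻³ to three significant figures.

option X, M = 3.53×10⁻³

Screen on constraints: k ≥ 0.676 W/(m·K). Survivors: option U, option G, option X, option L, option W, option B.
After converting to SI:
  option U: E = 203.0 GPa, ρ = 7820 kg/m³
  option G: E = 214.0 GPa, ρ = 7860 kg/m³
  option X: E = 64.70 GPa, ρ = 2280 kg/m³
  option L: E = 191.5 GPa, ρ = 8090 kg/m³
  option W: E = 210.3 GPa, ρ = 8554 kg/m³
  option B: E = 104.8 GPa, ρ = 8550 kg/m³
  option X: M = 3.53×10⁻³
  option G: M = 1.86×10⁻³
  option U: M = 1.82×10⁻³
  option L: M = 1.71×10⁻³
  option W: M = 1.70×10⁻³
  option B: M = 1.20×10⁻³
Highest index: option X.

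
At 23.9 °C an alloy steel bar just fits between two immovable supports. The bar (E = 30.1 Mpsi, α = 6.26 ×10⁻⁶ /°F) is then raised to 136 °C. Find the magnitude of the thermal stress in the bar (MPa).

262 MPa

E = 30.1 Mpsi = 207.5 GPa.
α = 6.26×10⁻⁶/°F × 9/5 = 11.3×10⁻⁶/K.
ΔT = 112.1 K. Constrained thermal stress σ = E·α·ΔT = 207.5×10³ MPa × 11.3×10⁻⁶ × 112.1 = 262 MPa (compressive).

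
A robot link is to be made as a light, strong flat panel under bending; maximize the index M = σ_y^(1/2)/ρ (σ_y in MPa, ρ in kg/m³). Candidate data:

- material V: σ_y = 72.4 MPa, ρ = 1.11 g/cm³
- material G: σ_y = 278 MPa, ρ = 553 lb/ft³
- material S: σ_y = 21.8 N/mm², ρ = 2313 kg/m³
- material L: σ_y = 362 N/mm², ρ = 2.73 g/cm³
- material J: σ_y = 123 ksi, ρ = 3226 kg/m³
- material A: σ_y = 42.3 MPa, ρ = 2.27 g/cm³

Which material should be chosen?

material J

Convert each candidate to consistent units, then evaluate M:
  material V: σ_y = 72.40 MPa, ρ = 1110 kg/m³
  material G: σ_y = 278.0 MPa, ρ = 8858 kg/m³
  material S: σ_y = 21.80 MPa, ρ = 2313 kg/m³
  material L: σ_y = 362.0 MPa, ρ = 2730 kg/m³
  material J: σ_y = 848.1 MPa, ρ = 3226 kg/m³
  material A: σ_y = 42.30 MPa, ρ = 2270 kg/m³
  material J: M = 9.03×10⁻³
  material V: M = 7.67×10⁻³
  material L: M = 6.97×10⁻³
  material A: M = 2.87×10⁻³
  material S: M = 2.02×10⁻³
  material G: M = 1.88×10⁻³
Material J ranks first.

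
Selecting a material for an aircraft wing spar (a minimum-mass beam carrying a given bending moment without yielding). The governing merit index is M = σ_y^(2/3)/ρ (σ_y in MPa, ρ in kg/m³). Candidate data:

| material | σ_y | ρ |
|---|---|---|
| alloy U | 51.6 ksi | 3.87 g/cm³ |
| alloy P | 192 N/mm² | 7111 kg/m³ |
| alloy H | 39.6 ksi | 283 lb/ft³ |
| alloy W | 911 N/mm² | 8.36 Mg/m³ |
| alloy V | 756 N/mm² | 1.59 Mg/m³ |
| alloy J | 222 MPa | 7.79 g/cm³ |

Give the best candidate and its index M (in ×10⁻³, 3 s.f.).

Convert each candidate to consistent units, then evaluate M:
  alloy U: σ_y = 355.8 MPa, ρ = 3870 kg/m³
  alloy P: σ_y = 192.0 MPa, ρ = 7111 kg/m³
  alloy H: σ_y = 273.0 MPa, ρ = 4533 kg/m³
  alloy W: σ_y = 911.0 MPa, ρ = 8360 kg/m³
  alloy V: σ_y = 756.0 MPa, ρ = 1590 kg/m³
  alloy J: σ_y = 222.0 MPa, ρ = 7790 kg/m³
  alloy V: M = 52.2×10⁻³
  alloy U: M = 13.0×10⁻³
  alloy W: M = 11.2×10⁻³
  alloy H: M = 9.28×10⁻³
  alloy J: M = 4.71×10⁻³
  alloy P: M = 4.68×10⁻³
The maximum is for alloy V.

alloy V, M = 52.2×10⁻³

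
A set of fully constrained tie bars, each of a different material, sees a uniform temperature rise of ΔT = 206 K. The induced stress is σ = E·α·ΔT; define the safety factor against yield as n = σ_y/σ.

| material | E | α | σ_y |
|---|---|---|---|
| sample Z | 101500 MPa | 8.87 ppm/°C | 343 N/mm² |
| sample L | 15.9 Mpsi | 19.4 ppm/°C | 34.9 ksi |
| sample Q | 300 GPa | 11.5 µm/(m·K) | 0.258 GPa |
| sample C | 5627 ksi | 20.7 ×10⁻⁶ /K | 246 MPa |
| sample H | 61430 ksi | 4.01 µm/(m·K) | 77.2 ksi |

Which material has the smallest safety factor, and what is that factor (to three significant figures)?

sample Q, n = 0.363

In consistent units (E in GPa, α in ×10⁻⁶/K, σ_y in MPa):
  sample Z: E = 101.5, α = 8.87, σ_y = 343.0 → σ = 185 MPa, n = 1.85
  sample L: E = 109.6, α = 19.4, σ_y = 240.6 → σ = 438 MPa, n = 0.549
  sample Q: E = 300.0, α = 11.5, σ_y = 258.0 → σ = 711 MPa, n = 0.363
  sample C: E = 38.80, α = 20.7, σ_y = 246.0 → σ = 165 MPa, n = 1.49
  sample H: E = 423.5, α = 4.01, σ_y = 532.3 → σ = 350 MPa, n = 1.52
Sample Q has the lowest safety factor, n = 0.363.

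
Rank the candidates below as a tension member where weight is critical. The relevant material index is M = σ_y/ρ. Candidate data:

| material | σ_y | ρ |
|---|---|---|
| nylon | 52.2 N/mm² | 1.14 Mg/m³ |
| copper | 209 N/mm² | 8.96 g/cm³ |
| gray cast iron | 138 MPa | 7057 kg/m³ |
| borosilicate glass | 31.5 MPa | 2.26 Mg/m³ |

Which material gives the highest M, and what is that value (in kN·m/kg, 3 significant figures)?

After converting to SI:
  nylon: σ_y = 52.20 MPa, ρ = 1140 kg/m³
  copper: σ_y = 209.0 MPa, ρ = 8960 kg/m³
  gray cast iron: σ_y = 138.0 MPa, ρ = 7057 kg/m³
  borosilicate glass: σ_y = 31.50 MPa, ρ = 2260 kg/m³
  nylon: M = 45.8 kN·m/kg
  copper: M = 23.3 kN·m/kg
  gray cast iron: M = 19.6 kN·m/kg
  borosilicate glass: M = 13.9 kN·m/kg
Nylon ranks first.

nylon, M = 45.8 kN·m/kg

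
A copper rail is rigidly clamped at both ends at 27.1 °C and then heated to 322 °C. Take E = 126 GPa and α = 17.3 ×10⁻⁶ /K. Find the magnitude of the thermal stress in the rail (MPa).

643 MPa

ΔT = 294.9 K. Constrained thermal stress σ = E·α·ΔT = 126.0×10³ MPa × 17.3×10⁻⁶ × 294.9 = 643 MPa (compressive).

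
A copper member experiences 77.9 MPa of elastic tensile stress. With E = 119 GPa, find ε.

ε = σ/E = 77.9 / 119000 = 6.55×10⁻⁴.

6.55×10⁻⁴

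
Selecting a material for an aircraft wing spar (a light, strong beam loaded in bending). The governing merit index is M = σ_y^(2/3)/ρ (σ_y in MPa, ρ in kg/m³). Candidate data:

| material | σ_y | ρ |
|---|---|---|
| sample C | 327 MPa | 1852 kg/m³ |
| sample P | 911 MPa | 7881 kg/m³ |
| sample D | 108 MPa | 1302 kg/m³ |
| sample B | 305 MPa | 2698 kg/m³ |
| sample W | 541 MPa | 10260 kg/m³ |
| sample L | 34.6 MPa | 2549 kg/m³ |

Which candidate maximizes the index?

sample C

Computing M directly (units already consistent):
  sample C: M = 25.6×10⁻³
  sample D: M = 17.4×10⁻³
  sample B: M = 16.8×10⁻³
  sample P: M = 11.9×10⁻³
  sample W: M = 6.47×10⁻³
  sample L: M = 4.17×10⁻³
Sample C has the largest M.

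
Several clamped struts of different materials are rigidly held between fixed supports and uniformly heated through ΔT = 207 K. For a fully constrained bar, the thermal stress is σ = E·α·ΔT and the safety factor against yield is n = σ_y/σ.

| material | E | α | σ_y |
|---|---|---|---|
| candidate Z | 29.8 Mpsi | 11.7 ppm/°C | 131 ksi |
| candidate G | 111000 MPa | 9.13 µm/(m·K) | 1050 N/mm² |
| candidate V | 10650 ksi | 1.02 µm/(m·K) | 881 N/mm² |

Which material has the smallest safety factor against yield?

Per material, after unit conversion:
  candidate Z: E = 205.5, α = 11.7, σ_y = 903.2 → σ = 498 MPa, n = 1.82
  candidate G: E = 111.0, α = 9.13, σ_y = 1050 → σ = 210 MPa, n = 5.01
  candidate V: E = 73.43, α = 1.02, σ_y = 881.0 → σ = 15.5 MPa, n = 56.8
Smallest n: candidate Z with n = 1.82.

candidate Z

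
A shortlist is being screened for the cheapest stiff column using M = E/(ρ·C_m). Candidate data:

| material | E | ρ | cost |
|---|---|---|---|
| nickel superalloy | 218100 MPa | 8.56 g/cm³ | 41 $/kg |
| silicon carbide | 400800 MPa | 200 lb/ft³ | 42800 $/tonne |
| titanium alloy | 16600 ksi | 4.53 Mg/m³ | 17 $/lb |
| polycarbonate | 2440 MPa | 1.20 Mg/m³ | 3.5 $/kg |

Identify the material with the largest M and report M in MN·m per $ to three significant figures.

Putting every candidate on a common basis:
  nickel superalloy: E = 218.1 GPa, ρ = 8560 kg/m³, cost = 41.00 $/kg
  silicon carbide: E = 400.8 GPa, ρ = 3204 kg/m³, cost = 42.80 $/kg
  titanium alloy: E = 114.5 GPa, ρ = 4530 kg/m³, cost = 37.48 $/kg
  polycarbonate: E = 2.440 GPa, ρ = 1200 kg/m³, cost = 3.500 $/kg
  silicon carbide: M = 2.92 MN·m per $
  titanium alloy: M = 0.674 MN·m per $
  nickel superalloy: M = 0.621 MN·m per $
  polycarbonate: M = 0.581 MN·m per $
The maximum is for silicon carbide.

silicon carbide, M = 2.92 MN·m per $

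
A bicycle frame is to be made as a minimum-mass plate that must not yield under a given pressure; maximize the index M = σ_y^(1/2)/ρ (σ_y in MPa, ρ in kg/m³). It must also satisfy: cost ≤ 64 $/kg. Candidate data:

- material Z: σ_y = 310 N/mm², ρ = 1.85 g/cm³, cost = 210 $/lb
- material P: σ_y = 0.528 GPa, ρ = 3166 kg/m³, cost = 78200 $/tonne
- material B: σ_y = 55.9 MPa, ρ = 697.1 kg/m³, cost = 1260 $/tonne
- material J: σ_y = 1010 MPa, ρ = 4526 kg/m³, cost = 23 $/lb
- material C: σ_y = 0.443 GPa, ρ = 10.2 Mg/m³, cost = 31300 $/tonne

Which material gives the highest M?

material B

Screen on constraints: cost ≤ 64 $/kg. Survivors: material B, material J, material C.
After converting to SI:
  material B: σ_y = 55.90 MPa, ρ = 697.1 kg/m³
  material J: σ_y = 1010 MPa, ρ = 4526 kg/m³
  material C: σ_y = 443.0 MPa, ρ = 10200 kg/m³
  material B: M = 10.7×10⁻³
  material J: M = 7.02×10⁻³
  material C: M = 2.06×10⁻³
Material B has the largest M.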